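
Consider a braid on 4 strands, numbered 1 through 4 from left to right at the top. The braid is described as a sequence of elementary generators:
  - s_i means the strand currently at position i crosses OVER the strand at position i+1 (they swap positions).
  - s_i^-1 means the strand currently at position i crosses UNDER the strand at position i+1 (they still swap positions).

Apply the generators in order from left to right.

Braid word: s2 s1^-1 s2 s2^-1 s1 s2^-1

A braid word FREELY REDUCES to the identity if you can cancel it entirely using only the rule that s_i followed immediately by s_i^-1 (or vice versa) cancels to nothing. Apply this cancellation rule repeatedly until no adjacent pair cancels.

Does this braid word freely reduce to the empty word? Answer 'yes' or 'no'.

Answer: yes

Derivation:
Gen 1 (s2): push. Stack: [s2]
Gen 2 (s1^-1): push. Stack: [s2 s1^-1]
Gen 3 (s2): push. Stack: [s2 s1^-1 s2]
Gen 4 (s2^-1): cancels prior s2. Stack: [s2 s1^-1]
Gen 5 (s1): cancels prior s1^-1. Stack: [s2]
Gen 6 (s2^-1): cancels prior s2. Stack: []
Reduced word: (empty)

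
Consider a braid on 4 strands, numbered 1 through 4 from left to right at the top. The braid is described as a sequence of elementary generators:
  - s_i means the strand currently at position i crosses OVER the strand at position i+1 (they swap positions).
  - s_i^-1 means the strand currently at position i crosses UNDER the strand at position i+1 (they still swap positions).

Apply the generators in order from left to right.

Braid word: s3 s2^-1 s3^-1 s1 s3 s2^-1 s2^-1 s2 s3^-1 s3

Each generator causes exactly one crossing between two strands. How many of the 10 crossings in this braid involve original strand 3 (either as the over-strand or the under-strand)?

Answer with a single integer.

Answer: 5

Derivation:
Gen 1: crossing 3x4. Involves strand 3? yes. Count so far: 1
Gen 2: crossing 2x4. Involves strand 3? no. Count so far: 1
Gen 3: crossing 2x3. Involves strand 3? yes. Count so far: 2
Gen 4: crossing 1x4. Involves strand 3? no. Count so far: 2
Gen 5: crossing 3x2. Involves strand 3? yes. Count so far: 3
Gen 6: crossing 1x2. Involves strand 3? no. Count so far: 3
Gen 7: crossing 2x1. Involves strand 3? no. Count so far: 3
Gen 8: crossing 1x2. Involves strand 3? no. Count so far: 3
Gen 9: crossing 1x3. Involves strand 3? yes. Count so far: 4
Gen 10: crossing 3x1. Involves strand 3? yes. Count so far: 5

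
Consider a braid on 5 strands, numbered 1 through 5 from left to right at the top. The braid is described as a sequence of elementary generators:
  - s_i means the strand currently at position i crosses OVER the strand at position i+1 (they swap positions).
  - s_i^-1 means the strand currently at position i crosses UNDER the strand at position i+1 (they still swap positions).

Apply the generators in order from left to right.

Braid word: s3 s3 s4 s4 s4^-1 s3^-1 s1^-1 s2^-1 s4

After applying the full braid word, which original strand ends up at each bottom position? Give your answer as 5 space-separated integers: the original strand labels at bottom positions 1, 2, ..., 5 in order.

Answer: 2 5 1 4 3

Derivation:
Gen 1 (s3): strand 3 crosses over strand 4. Perm now: [1 2 4 3 5]
Gen 2 (s3): strand 4 crosses over strand 3. Perm now: [1 2 3 4 5]
Gen 3 (s4): strand 4 crosses over strand 5. Perm now: [1 2 3 5 4]
Gen 4 (s4): strand 5 crosses over strand 4. Perm now: [1 2 3 4 5]
Gen 5 (s4^-1): strand 4 crosses under strand 5. Perm now: [1 2 3 5 4]
Gen 6 (s3^-1): strand 3 crosses under strand 5. Perm now: [1 2 5 3 4]
Gen 7 (s1^-1): strand 1 crosses under strand 2. Perm now: [2 1 5 3 4]
Gen 8 (s2^-1): strand 1 crosses under strand 5. Perm now: [2 5 1 3 4]
Gen 9 (s4): strand 3 crosses over strand 4. Perm now: [2 5 1 4 3]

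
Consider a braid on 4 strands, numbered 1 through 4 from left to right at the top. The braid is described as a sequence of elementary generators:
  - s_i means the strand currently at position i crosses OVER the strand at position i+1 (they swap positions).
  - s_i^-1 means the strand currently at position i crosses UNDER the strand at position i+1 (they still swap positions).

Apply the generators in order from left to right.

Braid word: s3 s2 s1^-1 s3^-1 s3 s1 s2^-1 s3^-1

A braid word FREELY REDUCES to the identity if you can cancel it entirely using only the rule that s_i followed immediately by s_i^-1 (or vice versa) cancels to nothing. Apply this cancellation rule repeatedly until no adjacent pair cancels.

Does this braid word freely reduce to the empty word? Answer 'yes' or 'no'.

Gen 1 (s3): push. Stack: [s3]
Gen 2 (s2): push. Stack: [s3 s2]
Gen 3 (s1^-1): push. Stack: [s3 s2 s1^-1]
Gen 4 (s3^-1): push. Stack: [s3 s2 s1^-1 s3^-1]
Gen 5 (s3): cancels prior s3^-1. Stack: [s3 s2 s1^-1]
Gen 6 (s1): cancels prior s1^-1. Stack: [s3 s2]
Gen 7 (s2^-1): cancels prior s2. Stack: [s3]
Gen 8 (s3^-1): cancels prior s3. Stack: []
Reduced word: (empty)

Answer: yes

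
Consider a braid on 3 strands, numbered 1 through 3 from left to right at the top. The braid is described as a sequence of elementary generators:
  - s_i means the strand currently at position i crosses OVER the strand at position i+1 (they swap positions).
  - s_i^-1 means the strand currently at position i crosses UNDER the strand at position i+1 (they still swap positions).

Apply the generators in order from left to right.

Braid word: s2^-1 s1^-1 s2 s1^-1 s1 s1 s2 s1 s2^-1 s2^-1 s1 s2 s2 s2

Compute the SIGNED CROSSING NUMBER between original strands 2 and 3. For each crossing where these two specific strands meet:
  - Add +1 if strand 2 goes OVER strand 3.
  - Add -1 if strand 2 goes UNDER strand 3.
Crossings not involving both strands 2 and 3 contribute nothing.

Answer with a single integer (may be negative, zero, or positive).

Gen 1: 2 under 3. Both 2&3? yes. Contrib: -1. Sum: -1
Gen 2: crossing 1x3. Both 2&3? no. Sum: -1
Gen 3: crossing 1x2. Both 2&3? no. Sum: -1
Gen 4: 3 under 2. Both 2&3? yes. Contrib: +1. Sum: 0
Gen 5: 2 over 3. Both 2&3? yes. Contrib: +1. Sum: 1
Gen 6: 3 over 2. Both 2&3? yes. Contrib: -1. Sum: 0
Gen 7: crossing 3x1. Both 2&3? no. Sum: 0
Gen 8: crossing 2x1. Both 2&3? no. Sum: 0
Gen 9: 2 under 3. Both 2&3? yes. Contrib: -1. Sum: -1
Gen 10: 3 under 2. Both 2&3? yes. Contrib: +1. Sum: 0
Gen 11: crossing 1x2. Both 2&3? no. Sum: 0
Gen 12: crossing 1x3. Both 2&3? no. Sum: 0
Gen 13: crossing 3x1. Both 2&3? no. Sum: 0
Gen 14: crossing 1x3. Both 2&3? no. Sum: 0

Answer: 0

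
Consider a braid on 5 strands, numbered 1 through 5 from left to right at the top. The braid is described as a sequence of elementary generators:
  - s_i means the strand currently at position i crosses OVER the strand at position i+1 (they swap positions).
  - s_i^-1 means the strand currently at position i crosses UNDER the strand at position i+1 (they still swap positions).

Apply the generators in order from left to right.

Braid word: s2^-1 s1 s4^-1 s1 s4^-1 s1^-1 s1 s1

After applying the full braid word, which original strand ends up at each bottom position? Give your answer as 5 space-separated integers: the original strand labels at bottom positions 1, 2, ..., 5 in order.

Answer: 3 1 2 4 5

Derivation:
Gen 1 (s2^-1): strand 2 crosses under strand 3. Perm now: [1 3 2 4 5]
Gen 2 (s1): strand 1 crosses over strand 3. Perm now: [3 1 2 4 5]
Gen 3 (s4^-1): strand 4 crosses under strand 5. Perm now: [3 1 2 5 4]
Gen 4 (s1): strand 3 crosses over strand 1. Perm now: [1 3 2 5 4]
Gen 5 (s4^-1): strand 5 crosses under strand 4. Perm now: [1 3 2 4 5]
Gen 6 (s1^-1): strand 1 crosses under strand 3. Perm now: [3 1 2 4 5]
Gen 7 (s1): strand 3 crosses over strand 1. Perm now: [1 3 2 4 5]
Gen 8 (s1): strand 1 crosses over strand 3. Perm now: [3 1 2 4 5]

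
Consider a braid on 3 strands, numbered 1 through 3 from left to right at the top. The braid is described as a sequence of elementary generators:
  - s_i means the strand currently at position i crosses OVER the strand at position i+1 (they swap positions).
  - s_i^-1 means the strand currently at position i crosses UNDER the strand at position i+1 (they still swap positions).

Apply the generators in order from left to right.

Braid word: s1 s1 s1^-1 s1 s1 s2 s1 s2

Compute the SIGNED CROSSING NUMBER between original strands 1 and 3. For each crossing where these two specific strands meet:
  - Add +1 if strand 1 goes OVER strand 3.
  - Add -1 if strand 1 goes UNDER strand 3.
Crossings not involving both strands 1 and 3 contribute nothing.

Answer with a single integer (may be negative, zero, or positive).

Gen 1: crossing 1x2. Both 1&3? no. Sum: 0
Gen 2: crossing 2x1. Both 1&3? no. Sum: 0
Gen 3: crossing 1x2. Both 1&3? no. Sum: 0
Gen 4: crossing 2x1. Both 1&3? no. Sum: 0
Gen 5: crossing 1x2. Both 1&3? no. Sum: 0
Gen 6: 1 over 3. Both 1&3? yes. Contrib: +1. Sum: 1
Gen 7: crossing 2x3. Both 1&3? no. Sum: 1
Gen 8: crossing 2x1. Both 1&3? no. Sum: 1

Answer: 1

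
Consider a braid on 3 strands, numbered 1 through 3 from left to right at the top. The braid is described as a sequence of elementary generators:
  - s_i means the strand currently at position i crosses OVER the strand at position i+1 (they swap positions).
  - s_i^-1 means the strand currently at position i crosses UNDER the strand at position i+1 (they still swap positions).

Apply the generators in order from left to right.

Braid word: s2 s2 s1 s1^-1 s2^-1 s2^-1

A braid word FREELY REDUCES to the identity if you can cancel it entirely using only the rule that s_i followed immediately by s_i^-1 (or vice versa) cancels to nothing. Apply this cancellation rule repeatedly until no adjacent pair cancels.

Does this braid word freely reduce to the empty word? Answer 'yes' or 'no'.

Answer: yes

Derivation:
Gen 1 (s2): push. Stack: [s2]
Gen 2 (s2): push. Stack: [s2 s2]
Gen 3 (s1): push. Stack: [s2 s2 s1]
Gen 4 (s1^-1): cancels prior s1. Stack: [s2 s2]
Gen 5 (s2^-1): cancels prior s2. Stack: [s2]
Gen 6 (s2^-1): cancels prior s2. Stack: []
Reduced word: (empty)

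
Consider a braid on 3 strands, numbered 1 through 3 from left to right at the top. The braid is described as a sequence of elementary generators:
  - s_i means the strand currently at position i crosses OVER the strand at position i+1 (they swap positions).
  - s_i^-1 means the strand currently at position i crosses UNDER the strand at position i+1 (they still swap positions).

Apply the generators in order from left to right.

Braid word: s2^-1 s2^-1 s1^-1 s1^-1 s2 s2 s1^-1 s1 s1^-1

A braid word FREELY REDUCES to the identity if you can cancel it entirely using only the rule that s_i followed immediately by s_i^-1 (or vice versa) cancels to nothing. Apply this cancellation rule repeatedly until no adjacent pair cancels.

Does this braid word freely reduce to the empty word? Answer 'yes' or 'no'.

Answer: no

Derivation:
Gen 1 (s2^-1): push. Stack: [s2^-1]
Gen 2 (s2^-1): push. Stack: [s2^-1 s2^-1]
Gen 3 (s1^-1): push. Stack: [s2^-1 s2^-1 s1^-1]
Gen 4 (s1^-1): push. Stack: [s2^-1 s2^-1 s1^-1 s1^-1]
Gen 5 (s2): push. Stack: [s2^-1 s2^-1 s1^-1 s1^-1 s2]
Gen 6 (s2): push. Stack: [s2^-1 s2^-1 s1^-1 s1^-1 s2 s2]
Gen 7 (s1^-1): push. Stack: [s2^-1 s2^-1 s1^-1 s1^-1 s2 s2 s1^-1]
Gen 8 (s1): cancels prior s1^-1. Stack: [s2^-1 s2^-1 s1^-1 s1^-1 s2 s2]
Gen 9 (s1^-1): push. Stack: [s2^-1 s2^-1 s1^-1 s1^-1 s2 s2 s1^-1]
Reduced word: s2^-1 s2^-1 s1^-1 s1^-1 s2 s2 s1^-1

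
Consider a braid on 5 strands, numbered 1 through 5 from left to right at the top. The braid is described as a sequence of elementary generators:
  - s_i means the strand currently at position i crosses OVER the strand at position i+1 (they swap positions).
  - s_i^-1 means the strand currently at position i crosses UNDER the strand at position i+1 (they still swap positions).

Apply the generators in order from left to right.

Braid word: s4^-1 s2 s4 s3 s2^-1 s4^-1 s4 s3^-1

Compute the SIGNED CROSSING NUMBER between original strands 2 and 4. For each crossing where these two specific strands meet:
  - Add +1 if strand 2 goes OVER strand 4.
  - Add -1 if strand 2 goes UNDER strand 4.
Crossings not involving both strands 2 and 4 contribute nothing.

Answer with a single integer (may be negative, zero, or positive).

Answer: 1

Derivation:
Gen 1: crossing 4x5. Both 2&4? no. Sum: 0
Gen 2: crossing 2x3. Both 2&4? no. Sum: 0
Gen 3: crossing 5x4. Both 2&4? no. Sum: 0
Gen 4: 2 over 4. Both 2&4? yes. Contrib: +1. Sum: 1
Gen 5: crossing 3x4. Both 2&4? no. Sum: 1
Gen 6: crossing 2x5. Both 2&4? no. Sum: 1
Gen 7: crossing 5x2. Both 2&4? no. Sum: 1
Gen 8: crossing 3x2. Both 2&4? no. Sum: 1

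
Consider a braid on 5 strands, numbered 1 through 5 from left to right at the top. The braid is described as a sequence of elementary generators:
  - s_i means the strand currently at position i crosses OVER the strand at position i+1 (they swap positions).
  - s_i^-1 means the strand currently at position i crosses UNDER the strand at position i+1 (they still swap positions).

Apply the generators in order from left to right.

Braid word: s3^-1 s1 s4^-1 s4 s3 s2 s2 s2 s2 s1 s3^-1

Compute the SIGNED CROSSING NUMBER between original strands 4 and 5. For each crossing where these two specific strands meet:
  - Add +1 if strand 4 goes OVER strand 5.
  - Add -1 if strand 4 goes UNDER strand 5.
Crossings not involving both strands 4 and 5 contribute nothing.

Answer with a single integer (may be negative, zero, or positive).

Answer: 0

Derivation:
Gen 1: crossing 3x4. Both 4&5? no. Sum: 0
Gen 2: crossing 1x2. Both 4&5? no. Sum: 0
Gen 3: crossing 3x5. Both 4&5? no. Sum: 0
Gen 4: crossing 5x3. Both 4&5? no. Sum: 0
Gen 5: crossing 4x3. Both 4&5? no. Sum: 0
Gen 6: crossing 1x3. Both 4&5? no. Sum: 0
Gen 7: crossing 3x1. Both 4&5? no. Sum: 0
Gen 8: crossing 1x3. Both 4&5? no. Sum: 0
Gen 9: crossing 3x1. Both 4&5? no. Sum: 0
Gen 10: crossing 2x1. Both 4&5? no. Sum: 0
Gen 11: crossing 3x4. Both 4&5? no. Sum: 0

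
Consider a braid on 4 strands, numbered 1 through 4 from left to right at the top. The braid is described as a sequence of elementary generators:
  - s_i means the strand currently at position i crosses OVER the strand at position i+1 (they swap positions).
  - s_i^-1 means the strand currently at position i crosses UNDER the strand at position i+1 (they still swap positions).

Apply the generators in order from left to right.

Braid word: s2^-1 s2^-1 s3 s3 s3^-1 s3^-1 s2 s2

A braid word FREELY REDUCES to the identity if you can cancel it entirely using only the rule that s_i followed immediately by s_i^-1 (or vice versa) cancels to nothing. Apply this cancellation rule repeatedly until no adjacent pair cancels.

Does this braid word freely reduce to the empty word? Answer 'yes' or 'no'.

Gen 1 (s2^-1): push. Stack: [s2^-1]
Gen 2 (s2^-1): push. Stack: [s2^-1 s2^-1]
Gen 3 (s3): push. Stack: [s2^-1 s2^-1 s3]
Gen 4 (s3): push. Stack: [s2^-1 s2^-1 s3 s3]
Gen 5 (s3^-1): cancels prior s3. Stack: [s2^-1 s2^-1 s3]
Gen 6 (s3^-1): cancels prior s3. Stack: [s2^-1 s2^-1]
Gen 7 (s2): cancels prior s2^-1. Stack: [s2^-1]
Gen 8 (s2): cancels prior s2^-1. Stack: []
Reduced word: (empty)

Answer: yes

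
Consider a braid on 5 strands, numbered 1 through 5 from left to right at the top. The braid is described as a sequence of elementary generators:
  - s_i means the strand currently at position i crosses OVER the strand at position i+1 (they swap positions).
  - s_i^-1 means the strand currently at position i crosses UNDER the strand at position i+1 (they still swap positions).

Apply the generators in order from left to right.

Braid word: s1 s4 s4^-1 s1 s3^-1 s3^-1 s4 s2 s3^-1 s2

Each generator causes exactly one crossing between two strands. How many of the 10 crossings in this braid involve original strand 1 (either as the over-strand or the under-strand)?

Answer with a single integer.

Answer: 2

Derivation:
Gen 1: crossing 1x2. Involves strand 1? yes. Count so far: 1
Gen 2: crossing 4x5. Involves strand 1? no. Count so far: 1
Gen 3: crossing 5x4. Involves strand 1? no. Count so far: 1
Gen 4: crossing 2x1. Involves strand 1? yes. Count so far: 2
Gen 5: crossing 3x4. Involves strand 1? no. Count so far: 2
Gen 6: crossing 4x3. Involves strand 1? no. Count so far: 2
Gen 7: crossing 4x5. Involves strand 1? no. Count so far: 2
Gen 8: crossing 2x3. Involves strand 1? no. Count so far: 2
Gen 9: crossing 2x5. Involves strand 1? no. Count so far: 2
Gen 10: crossing 3x5. Involves strand 1? no. Count so far: 2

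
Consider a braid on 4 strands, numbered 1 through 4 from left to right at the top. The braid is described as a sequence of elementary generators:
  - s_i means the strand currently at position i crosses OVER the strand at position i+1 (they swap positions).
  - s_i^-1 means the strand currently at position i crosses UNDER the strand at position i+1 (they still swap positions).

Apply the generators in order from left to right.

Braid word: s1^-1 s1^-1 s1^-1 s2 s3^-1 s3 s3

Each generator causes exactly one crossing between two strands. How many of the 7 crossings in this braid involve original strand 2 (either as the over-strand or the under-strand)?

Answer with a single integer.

Answer: 3

Derivation:
Gen 1: crossing 1x2. Involves strand 2? yes. Count so far: 1
Gen 2: crossing 2x1. Involves strand 2? yes. Count so far: 2
Gen 3: crossing 1x2. Involves strand 2? yes. Count so far: 3
Gen 4: crossing 1x3. Involves strand 2? no. Count so far: 3
Gen 5: crossing 1x4. Involves strand 2? no. Count so far: 3
Gen 6: crossing 4x1. Involves strand 2? no. Count so far: 3
Gen 7: crossing 1x4. Involves strand 2? no. Count so far: 3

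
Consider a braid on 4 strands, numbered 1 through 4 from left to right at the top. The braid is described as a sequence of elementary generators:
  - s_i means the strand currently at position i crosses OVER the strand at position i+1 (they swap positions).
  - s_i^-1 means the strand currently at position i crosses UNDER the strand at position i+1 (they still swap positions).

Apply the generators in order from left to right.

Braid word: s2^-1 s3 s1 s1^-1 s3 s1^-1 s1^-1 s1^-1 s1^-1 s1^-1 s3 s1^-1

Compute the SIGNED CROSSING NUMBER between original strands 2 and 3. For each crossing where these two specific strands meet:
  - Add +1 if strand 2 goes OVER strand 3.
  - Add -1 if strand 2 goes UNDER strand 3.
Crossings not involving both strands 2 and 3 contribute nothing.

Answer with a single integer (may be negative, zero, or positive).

Gen 1: 2 under 3. Both 2&3? yes. Contrib: -1. Sum: -1
Gen 2: crossing 2x4. Both 2&3? no. Sum: -1
Gen 3: crossing 1x3. Both 2&3? no. Sum: -1
Gen 4: crossing 3x1. Both 2&3? no. Sum: -1
Gen 5: crossing 4x2. Both 2&3? no. Sum: -1
Gen 6: crossing 1x3. Both 2&3? no. Sum: -1
Gen 7: crossing 3x1. Both 2&3? no. Sum: -1
Gen 8: crossing 1x3. Both 2&3? no. Sum: -1
Gen 9: crossing 3x1. Both 2&3? no. Sum: -1
Gen 10: crossing 1x3. Both 2&3? no. Sum: -1
Gen 11: crossing 2x4. Both 2&3? no. Sum: -1
Gen 12: crossing 3x1. Both 2&3? no. Sum: -1

Answer: -1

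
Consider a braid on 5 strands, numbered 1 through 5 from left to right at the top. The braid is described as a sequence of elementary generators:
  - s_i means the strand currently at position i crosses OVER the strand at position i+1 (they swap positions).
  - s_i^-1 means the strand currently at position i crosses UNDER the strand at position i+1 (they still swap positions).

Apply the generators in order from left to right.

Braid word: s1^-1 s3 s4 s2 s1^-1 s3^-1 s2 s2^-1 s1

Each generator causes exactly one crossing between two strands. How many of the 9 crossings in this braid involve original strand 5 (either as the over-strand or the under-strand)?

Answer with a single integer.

Gen 1: crossing 1x2. Involves strand 5? no. Count so far: 0
Gen 2: crossing 3x4. Involves strand 5? no. Count so far: 0
Gen 3: crossing 3x5. Involves strand 5? yes. Count so far: 1
Gen 4: crossing 1x4. Involves strand 5? no. Count so far: 1
Gen 5: crossing 2x4. Involves strand 5? no. Count so far: 1
Gen 6: crossing 1x5. Involves strand 5? yes. Count so far: 2
Gen 7: crossing 2x5. Involves strand 5? yes. Count so far: 3
Gen 8: crossing 5x2. Involves strand 5? yes. Count so far: 4
Gen 9: crossing 4x2. Involves strand 5? no. Count so far: 4

Answer: 4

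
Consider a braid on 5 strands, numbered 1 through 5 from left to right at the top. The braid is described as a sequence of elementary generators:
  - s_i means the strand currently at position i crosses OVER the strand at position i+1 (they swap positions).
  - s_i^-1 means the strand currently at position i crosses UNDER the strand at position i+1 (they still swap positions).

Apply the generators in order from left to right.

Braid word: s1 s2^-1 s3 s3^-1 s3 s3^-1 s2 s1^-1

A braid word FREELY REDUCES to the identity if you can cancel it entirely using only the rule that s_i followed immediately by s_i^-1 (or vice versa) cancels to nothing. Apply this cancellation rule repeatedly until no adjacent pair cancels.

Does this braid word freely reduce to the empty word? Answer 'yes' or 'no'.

Gen 1 (s1): push. Stack: [s1]
Gen 2 (s2^-1): push. Stack: [s1 s2^-1]
Gen 3 (s3): push. Stack: [s1 s2^-1 s3]
Gen 4 (s3^-1): cancels prior s3. Stack: [s1 s2^-1]
Gen 5 (s3): push. Stack: [s1 s2^-1 s3]
Gen 6 (s3^-1): cancels prior s3. Stack: [s1 s2^-1]
Gen 7 (s2): cancels prior s2^-1. Stack: [s1]
Gen 8 (s1^-1): cancels prior s1. Stack: []
Reduced word: (empty)

Answer: yes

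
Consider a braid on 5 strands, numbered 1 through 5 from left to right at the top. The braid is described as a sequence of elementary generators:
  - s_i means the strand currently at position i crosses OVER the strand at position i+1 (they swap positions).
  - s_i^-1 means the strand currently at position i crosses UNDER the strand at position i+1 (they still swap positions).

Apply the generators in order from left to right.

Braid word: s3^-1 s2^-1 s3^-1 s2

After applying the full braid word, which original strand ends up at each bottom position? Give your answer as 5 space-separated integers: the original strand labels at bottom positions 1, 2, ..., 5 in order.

Answer: 1 3 4 2 5

Derivation:
Gen 1 (s3^-1): strand 3 crosses under strand 4. Perm now: [1 2 4 3 5]
Gen 2 (s2^-1): strand 2 crosses under strand 4. Perm now: [1 4 2 3 5]
Gen 3 (s3^-1): strand 2 crosses under strand 3. Perm now: [1 4 3 2 5]
Gen 4 (s2): strand 4 crosses over strand 3. Perm now: [1 3 4 2 5]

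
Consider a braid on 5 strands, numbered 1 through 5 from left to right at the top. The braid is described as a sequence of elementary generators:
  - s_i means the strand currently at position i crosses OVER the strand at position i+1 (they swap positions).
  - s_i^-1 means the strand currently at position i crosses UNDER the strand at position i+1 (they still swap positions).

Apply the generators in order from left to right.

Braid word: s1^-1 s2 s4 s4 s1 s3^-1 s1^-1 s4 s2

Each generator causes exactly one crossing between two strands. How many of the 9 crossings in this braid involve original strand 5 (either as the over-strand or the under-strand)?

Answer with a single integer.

Answer: 3

Derivation:
Gen 1: crossing 1x2. Involves strand 5? no. Count so far: 0
Gen 2: crossing 1x3. Involves strand 5? no. Count so far: 0
Gen 3: crossing 4x5. Involves strand 5? yes. Count so far: 1
Gen 4: crossing 5x4. Involves strand 5? yes. Count so far: 2
Gen 5: crossing 2x3. Involves strand 5? no. Count so far: 2
Gen 6: crossing 1x4. Involves strand 5? no. Count so far: 2
Gen 7: crossing 3x2. Involves strand 5? no. Count so far: 2
Gen 8: crossing 1x5. Involves strand 5? yes. Count so far: 3
Gen 9: crossing 3x4. Involves strand 5? no. Count so far: 3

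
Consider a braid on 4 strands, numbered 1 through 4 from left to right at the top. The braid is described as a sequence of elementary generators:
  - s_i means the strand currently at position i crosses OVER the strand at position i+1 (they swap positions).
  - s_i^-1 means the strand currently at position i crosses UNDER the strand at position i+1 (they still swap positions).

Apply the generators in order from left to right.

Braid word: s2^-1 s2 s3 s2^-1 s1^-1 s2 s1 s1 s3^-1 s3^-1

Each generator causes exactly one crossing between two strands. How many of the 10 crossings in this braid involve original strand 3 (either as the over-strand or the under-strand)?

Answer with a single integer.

Answer: 5

Derivation:
Gen 1: crossing 2x3. Involves strand 3? yes. Count so far: 1
Gen 2: crossing 3x2. Involves strand 3? yes. Count so far: 2
Gen 3: crossing 3x4. Involves strand 3? yes. Count so far: 3
Gen 4: crossing 2x4. Involves strand 3? no. Count so far: 3
Gen 5: crossing 1x4. Involves strand 3? no. Count so far: 3
Gen 6: crossing 1x2. Involves strand 3? no. Count so far: 3
Gen 7: crossing 4x2. Involves strand 3? no. Count so far: 3
Gen 8: crossing 2x4. Involves strand 3? no. Count so far: 3
Gen 9: crossing 1x3. Involves strand 3? yes. Count so far: 4
Gen 10: crossing 3x1. Involves strand 3? yes. Count so far: 5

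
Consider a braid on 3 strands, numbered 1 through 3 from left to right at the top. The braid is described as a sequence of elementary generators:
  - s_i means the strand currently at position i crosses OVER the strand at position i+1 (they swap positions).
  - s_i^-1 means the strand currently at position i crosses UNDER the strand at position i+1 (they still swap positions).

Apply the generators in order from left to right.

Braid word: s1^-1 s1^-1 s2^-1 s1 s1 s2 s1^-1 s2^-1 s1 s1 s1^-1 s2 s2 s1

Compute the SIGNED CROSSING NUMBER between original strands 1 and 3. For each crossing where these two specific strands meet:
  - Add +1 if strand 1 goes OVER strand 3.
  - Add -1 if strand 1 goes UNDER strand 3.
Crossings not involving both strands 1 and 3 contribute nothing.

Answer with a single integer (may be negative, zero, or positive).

Answer: -1

Derivation:
Gen 1: crossing 1x2. Both 1&3? no. Sum: 0
Gen 2: crossing 2x1. Both 1&3? no. Sum: 0
Gen 3: crossing 2x3. Both 1&3? no. Sum: 0
Gen 4: 1 over 3. Both 1&3? yes. Contrib: +1. Sum: 1
Gen 5: 3 over 1. Both 1&3? yes. Contrib: -1. Sum: 0
Gen 6: crossing 3x2. Both 1&3? no. Sum: 0
Gen 7: crossing 1x2. Both 1&3? no. Sum: 0
Gen 8: 1 under 3. Both 1&3? yes. Contrib: -1. Sum: -1
Gen 9: crossing 2x3. Both 1&3? no. Sum: -1
Gen 10: crossing 3x2. Both 1&3? no. Sum: -1
Gen 11: crossing 2x3. Both 1&3? no. Sum: -1
Gen 12: crossing 2x1. Both 1&3? no. Sum: -1
Gen 13: crossing 1x2. Both 1&3? no. Sum: -1
Gen 14: crossing 3x2. Both 1&3? no. Sum: -1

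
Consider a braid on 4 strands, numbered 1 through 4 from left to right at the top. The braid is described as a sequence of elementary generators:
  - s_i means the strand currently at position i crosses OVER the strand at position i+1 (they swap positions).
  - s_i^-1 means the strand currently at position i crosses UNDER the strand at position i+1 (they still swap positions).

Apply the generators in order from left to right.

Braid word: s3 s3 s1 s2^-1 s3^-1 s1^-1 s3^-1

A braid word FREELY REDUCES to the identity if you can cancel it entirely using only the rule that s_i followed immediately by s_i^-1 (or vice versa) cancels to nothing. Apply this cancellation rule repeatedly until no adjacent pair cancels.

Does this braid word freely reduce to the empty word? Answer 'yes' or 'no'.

Gen 1 (s3): push. Stack: [s3]
Gen 2 (s3): push. Stack: [s3 s3]
Gen 3 (s1): push. Stack: [s3 s3 s1]
Gen 4 (s2^-1): push. Stack: [s3 s3 s1 s2^-1]
Gen 5 (s3^-1): push. Stack: [s3 s3 s1 s2^-1 s3^-1]
Gen 6 (s1^-1): push. Stack: [s3 s3 s1 s2^-1 s3^-1 s1^-1]
Gen 7 (s3^-1): push. Stack: [s3 s3 s1 s2^-1 s3^-1 s1^-1 s3^-1]
Reduced word: s3 s3 s1 s2^-1 s3^-1 s1^-1 s3^-1

Answer: no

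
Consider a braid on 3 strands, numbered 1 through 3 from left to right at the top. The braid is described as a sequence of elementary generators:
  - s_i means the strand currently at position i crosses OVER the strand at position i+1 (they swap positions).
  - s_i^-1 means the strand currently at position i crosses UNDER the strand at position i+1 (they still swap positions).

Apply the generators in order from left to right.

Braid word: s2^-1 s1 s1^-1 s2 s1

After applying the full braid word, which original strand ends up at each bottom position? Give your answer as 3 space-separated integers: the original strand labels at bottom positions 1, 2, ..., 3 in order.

Gen 1 (s2^-1): strand 2 crosses under strand 3. Perm now: [1 3 2]
Gen 2 (s1): strand 1 crosses over strand 3. Perm now: [3 1 2]
Gen 3 (s1^-1): strand 3 crosses under strand 1. Perm now: [1 3 2]
Gen 4 (s2): strand 3 crosses over strand 2. Perm now: [1 2 3]
Gen 5 (s1): strand 1 crosses over strand 2. Perm now: [2 1 3]

Answer: 2 1 3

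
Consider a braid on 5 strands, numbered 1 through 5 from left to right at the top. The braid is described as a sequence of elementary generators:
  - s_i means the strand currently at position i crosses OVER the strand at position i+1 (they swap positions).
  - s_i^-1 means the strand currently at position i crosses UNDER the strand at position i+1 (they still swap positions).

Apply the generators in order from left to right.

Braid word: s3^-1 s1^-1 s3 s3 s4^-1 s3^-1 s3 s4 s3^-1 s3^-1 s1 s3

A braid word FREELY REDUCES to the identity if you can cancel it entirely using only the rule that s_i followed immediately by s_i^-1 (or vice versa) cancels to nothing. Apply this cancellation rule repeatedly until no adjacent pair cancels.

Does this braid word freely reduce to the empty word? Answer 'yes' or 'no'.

Answer: yes

Derivation:
Gen 1 (s3^-1): push. Stack: [s3^-1]
Gen 2 (s1^-1): push. Stack: [s3^-1 s1^-1]
Gen 3 (s3): push. Stack: [s3^-1 s1^-1 s3]
Gen 4 (s3): push. Stack: [s3^-1 s1^-1 s3 s3]
Gen 5 (s4^-1): push. Stack: [s3^-1 s1^-1 s3 s3 s4^-1]
Gen 6 (s3^-1): push. Stack: [s3^-1 s1^-1 s3 s3 s4^-1 s3^-1]
Gen 7 (s3): cancels prior s3^-1. Stack: [s3^-1 s1^-1 s3 s3 s4^-1]
Gen 8 (s4): cancels prior s4^-1. Stack: [s3^-1 s1^-1 s3 s3]
Gen 9 (s3^-1): cancels prior s3. Stack: [s3^-1 s1^-1 s3]
Gen 10 (s3^-1): cancels prior s3. Stack: [s3^-1 s1^-1]
Gen 11 (s1): cancels prior s1^-1. Stack: [s3^-1]
Gen 12 (s3): cancels prior s3^-1. Stack: []
Reduced word: (empty)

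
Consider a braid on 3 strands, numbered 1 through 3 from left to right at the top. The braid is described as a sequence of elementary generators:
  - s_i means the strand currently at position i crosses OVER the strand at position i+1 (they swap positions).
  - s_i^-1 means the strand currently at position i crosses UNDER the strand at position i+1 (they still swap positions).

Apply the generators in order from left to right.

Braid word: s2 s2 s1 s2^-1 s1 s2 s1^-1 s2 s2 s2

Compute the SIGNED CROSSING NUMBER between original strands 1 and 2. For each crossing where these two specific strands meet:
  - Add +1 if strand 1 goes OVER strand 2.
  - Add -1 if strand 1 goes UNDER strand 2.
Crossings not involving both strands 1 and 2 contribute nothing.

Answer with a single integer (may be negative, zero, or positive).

Gen 1: crossing 2x3. Both 1&2? no. Sum: 0
Gen 2: crossing 3x2. Both 1&2? no. Sum: 0
Gen 3: 1 over 2. Both 1&2? yes. Contrib: +1. Sum: 1
Gen 4: crossing 1x3. Both 1&2? no. Sum: 1
Gen 5: crossing 2x3. Both 1&2? no. Sum: 1
Gen 6: 2 over 1. Both 1&2? yes. Contrib: -1. Sum: 0
Gen 7: crossing 3x1. Both 1&2? no. Sum: 0
Gen 8: crossing 3x2. Both 1&2? no. Sum: 0
Gen 9: crossing 2x3. Both 1&2? no. Sum: 0
Gen 10: crossing 3x2. Both 1&2? no. Sum: 0

Answer: 0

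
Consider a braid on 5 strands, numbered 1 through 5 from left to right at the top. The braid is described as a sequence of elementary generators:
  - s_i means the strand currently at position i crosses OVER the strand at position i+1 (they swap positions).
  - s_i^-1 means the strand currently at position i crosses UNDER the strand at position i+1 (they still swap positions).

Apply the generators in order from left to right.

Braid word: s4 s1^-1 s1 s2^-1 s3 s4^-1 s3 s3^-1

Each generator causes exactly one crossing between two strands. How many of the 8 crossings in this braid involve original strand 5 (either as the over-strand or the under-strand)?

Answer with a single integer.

Answer: 4

Derivation:
Gen 1: crossing 4x5. Involves strand 5? yes. Count so far: 1
Gen 2: crossing 1x2. Involves strand 5? no. Count so far: 1
Gen 3: crossing 2x1. Involves strand 5? no. Count so far: 1
Gen 4: crossing 2x3. Involves strand 5? no. Count so far: 1
Gen 5: crossing 2x5. Involves strand 5? yes. Count so far: 2
Gen 6: crossing 2x4. Involves strand 5? no. Count so far: 2
Gen 7: crossing 5x4. Involves strand 5? yes. Count so far: 3
Gen 8: crossing 4x5. Involves strand 5? yes. Count so far: 4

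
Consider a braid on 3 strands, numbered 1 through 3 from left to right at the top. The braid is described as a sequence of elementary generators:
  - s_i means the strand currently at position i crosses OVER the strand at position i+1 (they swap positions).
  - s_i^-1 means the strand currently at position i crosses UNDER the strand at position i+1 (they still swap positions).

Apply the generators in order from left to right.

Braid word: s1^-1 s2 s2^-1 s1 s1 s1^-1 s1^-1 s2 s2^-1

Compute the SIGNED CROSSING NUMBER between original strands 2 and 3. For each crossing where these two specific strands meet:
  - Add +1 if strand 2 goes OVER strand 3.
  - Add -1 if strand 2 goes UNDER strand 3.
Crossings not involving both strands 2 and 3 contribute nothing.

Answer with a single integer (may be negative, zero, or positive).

Answer: 0

Derivation:
Gen 1: crossing 1x2. Both 2&3? no. Sum: 0
Gen 2: crossing 1x3. Both 2&3? no. Sum: 0
Gen 3: crossing 3x1. Both 2&3? no. Sum: 0
Gen 4: crossing 2x1. Both 2&3? no. Sum: 0
Gen 5: crossing 1x2. Both 2&3? no. Sum: 0
Gen 6: crossing 2x1. Both 2&3? no. Sum: 0
Gen 7: crossing 1x2. Both 2&3? no. Sum: 0
Gen 8: crossing 1x3. Both 2&3? no. Sum: 0
Gen 9: crossing 3x1. Both 2&3? no. Sum: 0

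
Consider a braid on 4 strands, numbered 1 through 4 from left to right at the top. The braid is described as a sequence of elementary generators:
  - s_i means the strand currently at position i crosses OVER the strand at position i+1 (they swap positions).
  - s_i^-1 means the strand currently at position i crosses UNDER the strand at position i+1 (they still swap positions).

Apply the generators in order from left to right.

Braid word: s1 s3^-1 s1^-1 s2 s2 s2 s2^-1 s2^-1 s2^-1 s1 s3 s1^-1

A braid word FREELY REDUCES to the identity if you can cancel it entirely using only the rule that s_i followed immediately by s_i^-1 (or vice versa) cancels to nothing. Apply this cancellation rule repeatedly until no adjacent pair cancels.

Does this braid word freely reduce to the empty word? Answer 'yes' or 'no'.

Answer: yes

Derivation:
Gen 1 (s1): push. Stack: [s1]
Gen 2 (s3^-1): push. Stack: [s1 s3^-1]
Gen 3 (s1^-1): push. Stack: [s1 s3^-1 s1^-1]
Gen 4 (s2): push. Stack: [s1 s3^-1 s1^-1 s2]
Gen 5 (s2): push. Stack: [s1 s3^-1 s1^-1 s2 s2]
Gen 6 (s2): push. Stack: [s1 s3^-1 s1^-1 s2 s2 s2]
Gen 7 (s2^-1): cancels prior s2. Stack: [s1 s3^-1 s1^-1 s2 s2]
Gen 8 (s2^-1): cancels prior s2. Stack: [s1 s3^-1 s1^-1 s2]
Gen 9 (s2^-1): cancels prior s2. Stack: [s1 s3^-1 s1^-1]
Gen 10 (s1): cancels prior s1^-1. Stack: [s1 s3^-1]
Gen 11 (s3): cancels prior s3^-1. Stack: [s1]
Gen 12 (s1^-1): cancels prior s1. Stack: []
Reduced word: (empty)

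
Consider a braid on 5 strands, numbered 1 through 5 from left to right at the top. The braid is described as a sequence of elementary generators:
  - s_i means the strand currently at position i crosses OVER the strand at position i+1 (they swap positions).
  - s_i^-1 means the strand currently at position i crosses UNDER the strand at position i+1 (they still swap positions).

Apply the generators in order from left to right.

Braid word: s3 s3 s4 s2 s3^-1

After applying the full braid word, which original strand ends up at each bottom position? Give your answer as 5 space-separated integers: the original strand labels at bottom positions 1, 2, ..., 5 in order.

Answer: 1 3 5 2 4

Derivation:
Gen 1 (s3): strand 3 crosses over strand 4. Perm now: [1 2 4 3 5]
Gen 2 (s3): strand 4 crosses over strand 3. Perm now: [1 2 3 4 5]
Gen 3 (s4): strand 4 crosses over strand 5. Perm now: [1 2 3 5 4]
Gen 4 (s2): strand 2 crosses over strand 3. Perm now: [1 3 2 5 4]
Gen 5 (s3^-1): strand 2 crosses under strand 5. Perm now: [1 3 5 2 4]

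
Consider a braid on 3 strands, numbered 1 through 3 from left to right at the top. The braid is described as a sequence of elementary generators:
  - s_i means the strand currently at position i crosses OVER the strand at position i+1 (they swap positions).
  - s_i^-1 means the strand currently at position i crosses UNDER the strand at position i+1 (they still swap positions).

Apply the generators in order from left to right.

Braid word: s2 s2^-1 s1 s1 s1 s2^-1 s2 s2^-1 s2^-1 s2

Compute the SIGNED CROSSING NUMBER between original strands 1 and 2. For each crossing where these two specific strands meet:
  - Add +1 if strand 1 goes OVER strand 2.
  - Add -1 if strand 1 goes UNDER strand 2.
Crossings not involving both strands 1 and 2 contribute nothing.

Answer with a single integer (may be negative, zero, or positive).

Answer: 1

Derivation:
Gen 1: crossing 2x3. Both 1&2? no. Sum: 0
Gen 2: crossing 3x2. Both 1&2? no. Sum: 0
Gen 3: 1 over 2. Both 1&2? yes. Contrib: +1. Sum: 1
Gen 4: 2 over 1. Both 1&2? yes. Contrib: -1. Sum: 0
Gen 5: 1 over 2. Both 1&2? yes. Contrib: +1. Sum: 1
Gen 6: crossing 1x3. Both 1&2? no. Sum: 1
Gen 7: crossing 3x1. Both 1&2? no. Sum: 1
Gen 8: crossing 1x3. Both 1&2? no. Sum: 1
Gen 9: crossing 3x1. Both 1&2? no. Sum: 1
Gen 10: crossing 1x3. Both 1&2? no. Sum: 1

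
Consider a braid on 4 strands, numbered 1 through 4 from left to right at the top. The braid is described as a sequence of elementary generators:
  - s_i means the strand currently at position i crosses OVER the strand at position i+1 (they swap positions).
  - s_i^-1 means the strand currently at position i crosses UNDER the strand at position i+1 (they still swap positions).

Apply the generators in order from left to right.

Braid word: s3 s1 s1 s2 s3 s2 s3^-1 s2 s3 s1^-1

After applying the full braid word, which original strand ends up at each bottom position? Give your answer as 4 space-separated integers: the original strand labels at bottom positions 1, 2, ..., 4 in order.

Gen 1 (s3): strand 3 crosses over strand 4. Perm now: [1 2 4 3]
Gen 2 (s1): strand 1 crosses over strand 2. Perm now: [2 1 4 3]
Gen 3 (s1): strand 2 crosses over strand 1. Perm now: [1 2 4 3]
Gen 4 (s2): strand 2 crosses over strand 4. Perm now: [1 4 2 3]
Gen 5 (s3): strand 2 crosses over strand 3. Perm now: [1 4 3 2]
Gen 6 (s2): strand 4 crosses over strand 3. Perm now: [1 3 4 2]
Gen 7 (s3^-1): strand 4 crosses under strand 2. Perm now: [1 3 2 4]
Gen 8 (s2): strand 3 crosses over strand 2. Perm now: [1 2 3 4]
Gen 9 (s3): strand 3 crosses over strand 4. Perm now: [1 2 4 3]
Gen 10 (s1^-1): strand 1 crosses under strand 2. Perm now: [2 1 4 3]

Answer: 2 1 4 3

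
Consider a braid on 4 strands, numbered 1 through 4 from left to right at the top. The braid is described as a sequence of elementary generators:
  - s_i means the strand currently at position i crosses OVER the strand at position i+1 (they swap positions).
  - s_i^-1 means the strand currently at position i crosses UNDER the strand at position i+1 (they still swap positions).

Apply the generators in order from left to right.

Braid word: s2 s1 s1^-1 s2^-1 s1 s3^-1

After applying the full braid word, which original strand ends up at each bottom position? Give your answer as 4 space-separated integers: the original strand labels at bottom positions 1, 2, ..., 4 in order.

Gen 1 (s2): strand 2 crosses over strand 3. Perm now: [1 3 2 4]
Gen 2 (s1): strand 1 crosses over strand 3. Perm now: [3 1 2 4]
Gen 3 (s1^-1): strand 3 crosses under strand 1. Perm now: [1 3 2 4]
Gen 4 (s2^-1): strand 3 crosses under strand 2. Perm now: [1 2 3 4]
Gen 5 (s1): strand 1 crosses over strand 2. Perm now: [2 1 3 4]
Gen 6 (s3^-1): strand 3 crosses under strand 4. Perm now: [2 1 4 3]

Answer: 2 1 4 3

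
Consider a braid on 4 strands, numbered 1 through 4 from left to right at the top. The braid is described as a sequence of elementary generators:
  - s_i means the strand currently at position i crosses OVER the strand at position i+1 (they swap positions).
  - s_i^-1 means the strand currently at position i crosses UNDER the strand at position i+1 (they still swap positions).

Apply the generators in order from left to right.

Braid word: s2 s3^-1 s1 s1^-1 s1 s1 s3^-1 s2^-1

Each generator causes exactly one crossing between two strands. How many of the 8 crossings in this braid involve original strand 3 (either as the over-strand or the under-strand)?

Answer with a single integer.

Gen 1: crossing 2x3. Involves strand 3? yes. Count so far: 1
Gen 2: crossing 2x4. Involves strand 3? no. Count so far: 1
Gen 3: crossing 1x3. Involves strand 3? yes. Count so far: 2
Gen 4: crossing 3x1. Involves strand 3? yes. Count so far: 3
Gen 5: crossing 1x3. Involves strand 3? yes. Count so far: 4
Gen 6: crossing 3x1. Involves strand 3? yes. Count so far: 5
Gen 7: crossing 4x2. Involves strand 3? no. Count so far: 5
Gen 8: crossing 3x2. Involves strand 3? yes. Count so far: 6

Answer: 6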